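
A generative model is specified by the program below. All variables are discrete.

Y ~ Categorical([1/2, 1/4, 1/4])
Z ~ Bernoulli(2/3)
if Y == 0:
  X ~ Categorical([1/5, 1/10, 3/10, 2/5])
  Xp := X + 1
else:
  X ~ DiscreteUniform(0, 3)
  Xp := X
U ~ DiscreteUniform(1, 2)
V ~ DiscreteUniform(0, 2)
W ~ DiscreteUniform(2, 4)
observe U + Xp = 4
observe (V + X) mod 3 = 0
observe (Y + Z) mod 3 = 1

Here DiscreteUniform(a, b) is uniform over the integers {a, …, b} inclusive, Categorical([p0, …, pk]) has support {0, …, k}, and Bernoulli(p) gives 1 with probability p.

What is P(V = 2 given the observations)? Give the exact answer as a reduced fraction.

P(V = 2 | obs) = 4/21

Enumerate traces; 12 have nonzero weight after conditioning:
  (Y=0, Z=1, X=1, U=2, V=2, W=2) weight 1/540
  (Y=0, Z=1, X=1, U=2, V=2, W=3) weight 1/540
  (Y=0, Z=1, X=1, U=2, V=2, W=4) weight 1/540
  (Y=0, Z=1, X=2, U=1, V=1, W=2) weight 1/180
  (Y=0, Z=1, X=2, U=1, V=1, W=3) weight 1/180
  (Y=0, Z=1, X=2, U=1, V=1, W=4) weight 1/180
  (Y=1, Z=0, X=2, U=2, V=1, W=2) weight 1/864
  (Y=1, Z=0, X=2, U=2, V=1, W=3) weight 1/864
  (Y=1, Z=0, X=3, U=1, V=0, W=2) weight 1/864
  … 3 more
Group by V:
  weight(V=0) = 1/288
  weight(V=1) = 29/1440
  weight(V=2) = 1/180
Total weight = 1/288 + 29/1440 + 1/180 = 7/240
P(V=0 | obs) = 1/288 / 7/240 = 5/42
P(V=1 | obs) = 29/1440 / 7/240 = 29/42
P(V=2 | obs) = 1/180 / 7/240 = 4/21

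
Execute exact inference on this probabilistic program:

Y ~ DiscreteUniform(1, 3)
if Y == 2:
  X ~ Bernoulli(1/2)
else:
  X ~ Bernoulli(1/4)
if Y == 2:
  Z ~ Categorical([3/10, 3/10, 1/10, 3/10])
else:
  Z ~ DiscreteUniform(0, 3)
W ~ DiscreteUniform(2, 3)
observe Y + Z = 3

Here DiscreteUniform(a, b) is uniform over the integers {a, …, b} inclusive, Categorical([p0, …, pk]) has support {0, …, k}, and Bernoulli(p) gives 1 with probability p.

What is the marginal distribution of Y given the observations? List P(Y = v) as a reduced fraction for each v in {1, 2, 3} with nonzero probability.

Enumerate traces; 12 have nonzero weight after conditioning:
  (Y=1, X=0, Z=2, W=2) weight 1/32
  (Y=1, X=0, Z=2, W=3) weight 1/32
  (Y=1, X=1, Z=2, W=2) weight 1/96
  (Y=1, X=1, Z=2, W=3) weight 1/96
  (Y=2, X=0, Z=1, W=2) weight 1/40
  (Y=2, X=0, Z=1, W=3) weight 1/40
  (Y=2, X=1, Z=1, W=2) weight 1/40
  (Y=2, X=1, Z=1, W=3) weight 1/40
  (Y=3, X=0, Z=0, W=2) weight 1/32
  … 3 more
Group by Y:
  weight(Y=1) = 1/12
  weight(Y=2) = 1/10
  weight(Y=3) = 1/12
Total weight = 1/12 + 1/10 + 1/12 = 4/15
P(Y=1 | obs) = 1/12 / 4/15 = 5/16
P(Y=2 | obs) = 1/10 / 4/15 = 3/8
P(Y=3 | obs) = 1/12 / 4/15 = 5/16

P(Y=1) = 5/16, P(Y=2) = 3/8, P(Y=3) = 5/16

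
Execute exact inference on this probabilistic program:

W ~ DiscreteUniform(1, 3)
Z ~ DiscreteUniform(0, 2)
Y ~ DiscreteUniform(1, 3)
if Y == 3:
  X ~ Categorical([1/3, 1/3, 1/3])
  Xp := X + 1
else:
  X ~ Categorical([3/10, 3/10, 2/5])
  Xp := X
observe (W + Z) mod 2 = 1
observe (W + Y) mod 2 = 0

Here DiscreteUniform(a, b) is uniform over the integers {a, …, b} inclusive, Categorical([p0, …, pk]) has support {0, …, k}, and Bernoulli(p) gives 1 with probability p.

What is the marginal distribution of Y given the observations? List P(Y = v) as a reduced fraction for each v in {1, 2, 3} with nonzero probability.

P(Y=1) = 4/9, P(Y=2) = 1/9, P(Y=3) = 4/9

Enumerate traces; 27 have nonzero weight after conditioning:
  (W=1, Z=0, Y=1, X=0) weight 1/90
  (W=1, Z=0, Y=1, X=1) weight 1/90
  (W=1, Z=0, Y=1, X=2) weight 2/135
  (W=1, Z=0, Y=3, X=0) weight 1/81
  (W=1, Z=0, Y=3, X=1) weight 1/81
  (W=1, Z=0, Y=3, X=2) weight 1/81
  (W=1, Z=2, Y=1, X=0) weight 1/90
  (W=1, Z=2, Y=1, X=1) weight 1/90
  (W=2, Z=1, Y=2, X=0) weight 1/90
  … 18 more
Group by Y:
  weight(Y=1) = 4/27
  weight(Y=2) = 1/27
  weight(Y=3) = 4/27
Total weight = 4/27 + 1/27 + 4/27 = 1/3
P(Y=1 | obs) = 4/27 / 1/3 = 4/9
P(Y=2 | obs) = 1/27 / 1/3 = 1/9
P(Y=3 | obs) = 4/27 / 1/3 = 4/9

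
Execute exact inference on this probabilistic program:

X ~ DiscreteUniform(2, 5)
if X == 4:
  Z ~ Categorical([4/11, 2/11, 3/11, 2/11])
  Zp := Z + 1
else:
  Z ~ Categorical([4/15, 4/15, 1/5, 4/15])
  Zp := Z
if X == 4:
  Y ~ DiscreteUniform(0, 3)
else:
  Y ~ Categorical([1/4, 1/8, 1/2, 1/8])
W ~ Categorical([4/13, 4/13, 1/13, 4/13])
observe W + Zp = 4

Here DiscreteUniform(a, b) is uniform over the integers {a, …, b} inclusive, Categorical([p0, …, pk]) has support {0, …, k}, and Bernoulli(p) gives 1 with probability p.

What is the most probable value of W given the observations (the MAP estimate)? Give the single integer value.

Enumerate traces; 52 have nonzero weight after conditioning:
  (X=2, Z=1, Y=0, W=3) weight 1/195
  (X=2, Z=1, Y=1, W=3) weight 1/390
  (X=2, Z=1, Y=2, W=3) weight 2/195
  (X=2, Z=1, Y=3, W=3) weight 1/390
  (X=2, Z=2, Y=0, W=2) weight 1/1040
  (X=2, Z=2, Y=1, W=2) weight 1/2080
  (X=2, Z=2, Y=2, W=2) weight 1/520
  (X=2, Z=2, Y=3, W=2) weight 1/2080
  (X=2, Z=3, Y=0, W=1) weight 1/195
  (X=4, Z=3, Y=0, W=0) weight 1/286
  … 42 more
Group by W:
  weight(W=0) = 2/143
  weight(W=1) = 59/715
  weight(W=2) = 43/2860
  weight(W=3) = 64/715
Total weight = 2/143 + 59/715 + 43/2860 + 64/715 = 115/572
P(W=0 | obs) = 2/143 / 115/572 = 8/115
P(W=1 | obs) = 59/715 / 115/572 = 236/575
P(W=2 | obs) = 43/2860 / 115/572 = 43/575
P(W=3 | obs) = 64/715 / 115/572 = 256/575
argmax = 3

argmax_v P(W = v | obs) = 3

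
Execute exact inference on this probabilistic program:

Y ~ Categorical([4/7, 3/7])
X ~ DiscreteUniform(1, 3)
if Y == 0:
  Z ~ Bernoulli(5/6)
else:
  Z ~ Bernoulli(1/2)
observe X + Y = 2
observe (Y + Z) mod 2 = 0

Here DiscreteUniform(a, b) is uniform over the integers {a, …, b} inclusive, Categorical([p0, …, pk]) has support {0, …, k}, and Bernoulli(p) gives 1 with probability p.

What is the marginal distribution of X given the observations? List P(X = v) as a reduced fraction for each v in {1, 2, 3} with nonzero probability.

P(X=1) = 9/13, P(X=2) = 4/13

Enumerate traces; 2 have nonzero weight after conditioning:
  (Y=0, X=2, Z=0) weight 2/63
  (Y=1, X=1, Z=1) weight 1/14
Group by X:
  weight(X=1) = 1/14
  weight(X=2) = 2/63
Total weight = 1/14 + 2/63 = 13/126
P(X=1 | obs) = 1/14 / 13/126 = 9/13
P(X=2 | obs) = 2/63 / 13/126 = 4/13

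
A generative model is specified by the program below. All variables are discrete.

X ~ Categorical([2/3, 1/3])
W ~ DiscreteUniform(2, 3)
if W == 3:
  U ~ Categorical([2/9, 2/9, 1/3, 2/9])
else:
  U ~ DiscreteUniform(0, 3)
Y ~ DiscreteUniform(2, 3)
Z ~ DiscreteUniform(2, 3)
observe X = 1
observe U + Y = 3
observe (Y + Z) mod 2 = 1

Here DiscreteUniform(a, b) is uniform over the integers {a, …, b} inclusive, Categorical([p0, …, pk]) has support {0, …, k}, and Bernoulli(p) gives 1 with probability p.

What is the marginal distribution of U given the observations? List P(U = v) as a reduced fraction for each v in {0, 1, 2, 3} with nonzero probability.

P(U=0) = 1/2, P(U=1) = 1/2

Enumerate traces; 4 have nonzero weight after conditioning:
  (X=1, W=2, U=0, Y=3, Z=2) weight 1/96
  (X=1, W=2, U=1, Y=2, Z=3) weight 1/96
  (X=1, W=3, U=0, Y=3, Z=2) weight 1/108
  (X=1, W=3, U=1, Y=2, Z=3) weight 1/108
Group by U:
  weight(U=0) = 17/864
  weight(U=1) = 17/864
Total weight = 17/864 + 17/864 = 17/432
P(U=0 | obs) = 17/864 / 17/432 = 1/2
P(U=1 | obs) = 17/864 / 17/432 = 1/2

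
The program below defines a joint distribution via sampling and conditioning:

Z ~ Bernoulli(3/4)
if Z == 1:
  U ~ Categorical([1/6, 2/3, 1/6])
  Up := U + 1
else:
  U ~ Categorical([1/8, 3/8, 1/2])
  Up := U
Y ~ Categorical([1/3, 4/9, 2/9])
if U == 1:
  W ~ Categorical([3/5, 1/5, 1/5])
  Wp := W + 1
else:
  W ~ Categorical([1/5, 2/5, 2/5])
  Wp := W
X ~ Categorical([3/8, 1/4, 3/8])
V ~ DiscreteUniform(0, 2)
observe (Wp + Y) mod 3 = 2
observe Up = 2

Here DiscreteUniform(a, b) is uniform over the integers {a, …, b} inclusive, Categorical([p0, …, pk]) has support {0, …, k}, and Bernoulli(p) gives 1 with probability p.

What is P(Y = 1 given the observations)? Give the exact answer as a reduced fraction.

P(Y = 1 | obs) = 2/3

Enumerate traces; 54 have nonzero weight after conditioning:
  (Z=0, U=2, Y=0, W=2, X=0, V=0) weight 1/480
  (Z=0, U=2, Y=0, W=2, X=0, V=1) weight 1/480
  (Z=0, U=2, Y=0, W=2, X=0, V=2) weight 1/480
  (Z=0, U=2, Y=0, W=2, X=1, V=0) weight 1/720
  (Z=0, U=2, Y=0, W=2, X=1, V=1) weight 1/720
  (Z=0, U=2, Y=0, W=2, X=1, V=2) weight 1/720
  (Z=0, U=2, Y=0, W=2, X=2, V=0) weight 1/480
  (Z=0, U=2, Y=0, W=2, X=2, V=1) weight 1/480
  (Z=0, U=2, Y=1, W=1, X=0, V=0) weight 1/360
  (Z=0, U=2, Y=2, W=0, X=0, V=0) weight 1/1440
  … 44 more
Group by Y:
  weight(Y=0) = 1/20
  weight(Y=1) = 7/45
  weight(Y=2) = 1/36
Total weight = 1/20 + 7/45 + 1/36 = 7/30
P(Y=0 | obs) = 1/20 / 7/30 = 3/14
P(Y=1 | obs) = 7/45 / 7/30 = 2/3
P(Y=2 | obs) = 1/36 / 7/30 = 5/42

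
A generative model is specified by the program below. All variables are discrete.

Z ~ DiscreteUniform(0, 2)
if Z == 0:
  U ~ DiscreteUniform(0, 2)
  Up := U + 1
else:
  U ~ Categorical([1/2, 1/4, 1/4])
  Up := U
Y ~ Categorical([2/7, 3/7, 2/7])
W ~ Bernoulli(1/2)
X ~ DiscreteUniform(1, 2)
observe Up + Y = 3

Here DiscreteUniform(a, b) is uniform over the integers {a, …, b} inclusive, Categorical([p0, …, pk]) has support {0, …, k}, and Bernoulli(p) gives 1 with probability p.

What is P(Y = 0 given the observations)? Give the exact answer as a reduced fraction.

Enumerate traces; 28 have nonzero weight after conditioning:
  (Z=0, U=0, Y=2, W=0, X=1) weight 1/126
  (Z=0, U=0, Y=2, W=0, X=2) weight 1/126
  (Z=0, U=0, Y=2, W=1, X=1) weight 1/126
  (Z=0, U=0, Y=2, W=1, X=2) weight 1/126
  (Z=0, U=1, Y=1, W=0, X=1) weight 1/84
  (Z=0, U=1, Y=1, W=0, X=2) weight 1/84
  (Z=0, U=1, Y=1, W=1, X=1) weight 1/84
  (Z=0, U=1, Y=1, W=1, X=2) weight 1/84
  (Z=0, U=2, Y=0, W=0, X=1) weight 1/126
  … 19 more
Group by Y:
  weight(Y=0) = 2/63
  weight(Y=1) = 5/42
  weight(Y=2) = 5/63
Total weight = 2/63 + 5/42 + 5/63 = 29/126
P(Y=0 | obs) = 2/63 / 29/126 = 4/29
P(Y=1 | obs) = 5/42 / 29/126 = 15/29
P(Y=2 | obs) = 5/63 / 29/126 = 10/29

P(Y = 0 | obs) = 4/29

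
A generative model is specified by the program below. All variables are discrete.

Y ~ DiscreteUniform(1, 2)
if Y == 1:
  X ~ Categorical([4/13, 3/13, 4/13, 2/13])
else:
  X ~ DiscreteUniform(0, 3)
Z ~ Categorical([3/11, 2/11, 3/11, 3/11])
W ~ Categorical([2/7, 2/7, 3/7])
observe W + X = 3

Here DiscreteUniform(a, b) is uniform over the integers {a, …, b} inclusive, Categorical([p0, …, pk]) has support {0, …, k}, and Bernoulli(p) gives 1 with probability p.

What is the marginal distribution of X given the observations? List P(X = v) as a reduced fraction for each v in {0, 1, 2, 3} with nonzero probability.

Enumerate traces; 24 have nonzero weight after conditioning:
  (Y=1, X=1, Z=0, W=2) weight 27/2002
  (Y=1, X=1, Z=1, W=2) weight 9/1001
  (Y=1, X=1, Z=2, W=2) weight 27/2002
  (Y=1, X=1, Z=3, W=2) weight 27/2002
  (Y=1, X=2, Z=0, W=1) weight 12/1001
  (Y=1, X=2, Z=1, W=1) weight 8/1001
  (Y=1, X=2, Z=2, W=1) weight 12/1001
  (Y=1, X=2, Z=3, W=1) weight 12/1001
  (Y=1, X=3, Z=0, W=0) weight 6/1001
  … 15 more
Group by X:
  weight(X=1) = 75/728
  weight(X=2) = 29/364
  weight(X=3) = 3/52
Total weight = 75/728 + 29/364 + 3/52 = 25/104
P(X=1 | obs) = 75/728 / 25/104 = 3/7
P(X=2 | obs) = 29/364 / 25/104 = 58/175
P(X=3 | obs) = 3/52 / 25/104 = 6/25

P(X=1) = 3/7, P(X=2) = 58/175, P(X=3) = 6/25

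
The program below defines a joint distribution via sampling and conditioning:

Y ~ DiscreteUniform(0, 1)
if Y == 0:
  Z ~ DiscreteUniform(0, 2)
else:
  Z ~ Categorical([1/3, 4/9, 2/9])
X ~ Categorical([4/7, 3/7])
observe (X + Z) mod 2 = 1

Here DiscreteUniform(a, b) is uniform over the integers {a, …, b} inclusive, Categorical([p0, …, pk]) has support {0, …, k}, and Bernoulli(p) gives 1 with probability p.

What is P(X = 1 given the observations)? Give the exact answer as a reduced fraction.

Enumerate traces; 6 have nonzero weight after conditioning:
  (Y=0, Z=0, X=1) weight 1/14
  (Y=0, Z=1, X=0) weight 2/21
  (Y=0, Z=2, X=1) weight 1/14
  (Y=1, Z=0, X=1) weight 1/14
  (Y=1, Z=1, X=0) weight 8/63
  (Y=1, Z=2, X=1) weight 1/21
Group by X:
  weight(X=0) = 2/9
  weight(X=1) = 11/42
Total weight = 2/9 + 11/42 = 61/126
P(X=0 | obs) = 2/9 / 61/126 = 28/61
P(X=1 | obs) = 11/42 / 61/126 = 33/61

P(X = 1 | obs) = 33/61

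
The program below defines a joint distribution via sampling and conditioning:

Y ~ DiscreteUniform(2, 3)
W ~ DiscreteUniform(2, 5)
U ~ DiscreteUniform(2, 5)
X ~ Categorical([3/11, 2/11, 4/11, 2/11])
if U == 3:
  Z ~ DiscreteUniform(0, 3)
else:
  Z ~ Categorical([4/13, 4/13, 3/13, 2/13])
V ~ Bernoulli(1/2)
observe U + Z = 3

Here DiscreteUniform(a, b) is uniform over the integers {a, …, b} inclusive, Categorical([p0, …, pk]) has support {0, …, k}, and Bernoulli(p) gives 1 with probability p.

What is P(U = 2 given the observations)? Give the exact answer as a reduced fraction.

Enumerate traces; 128 have nonzero weight after conditioning:
  (Y=2, W=2, U=2, X=0, Z=1, V=0) weight 3/2288
  (Y=2, W=2, U=2, X=0, Z=1, V=1) weight 3/2288
  (Y=2, W=2, U=2, X=1, Z=1, V=0) weight 1/1144
  (Y=2, W=2, U=2, X=1, Z=1, V=1) weight 1/1144
  (Y=2, W=2, U=2, X=2, Z=1, V=0) weight 1/572
  (Y=2, W=2, U=2, X=2, Z=1, V=1) weight 1/572
  (Y=2, W=2, U=2, X=3, Z=1, V=0) weight 1/1144
  (Y=2, W=2, U=2, X=3, Z=1, V=1) weight 1/1144
  (Y=2, W=2, U=3, X=0, Z=0, V=0) weight 3/2816
  … 119 more
Group by U:
  weight(U=2) = 1/13
  weight(U=3) = 1/16
Total weight = 1/13 + 1/16 = 29/208
P(U=2 | obs) = 1/13 / 29/208 = 16/29
P(U=3 | obs) = 1/16 / 29/208 = 13/29

P(U = 2 | obs) = 16/29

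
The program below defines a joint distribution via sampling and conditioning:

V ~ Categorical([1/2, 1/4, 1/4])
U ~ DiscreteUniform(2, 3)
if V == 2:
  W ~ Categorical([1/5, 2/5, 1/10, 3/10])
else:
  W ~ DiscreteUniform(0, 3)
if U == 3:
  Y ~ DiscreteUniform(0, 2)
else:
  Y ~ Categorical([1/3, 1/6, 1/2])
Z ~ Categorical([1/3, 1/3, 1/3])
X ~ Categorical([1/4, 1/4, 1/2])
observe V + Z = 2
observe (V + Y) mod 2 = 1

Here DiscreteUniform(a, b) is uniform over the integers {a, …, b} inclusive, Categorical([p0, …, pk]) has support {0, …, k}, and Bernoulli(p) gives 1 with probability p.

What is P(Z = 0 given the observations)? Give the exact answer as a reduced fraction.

Enumerate traces; 96 have nonzero weight after conditioning:
  (V=0, U=2, W=0, Y=1, Z=2, X=0) weight 1/1152
  (V=0, U=2, W=0, Y=1, Z=2, X=1) weight 1/1152
  (V=0, U=2, W=0, Y=1, Z=2, X=2) weight 1/576
  (V=0, U=2, W=1, Y=1, Z=2, X=0) weight 1/1152
  (V=0, U=2, W=1, Y=1, Z=2, X=1) weight 1/1152
  (V=0, U=2, W=1, Y=1, Z=2, X=2) weight 1/576
  (V=0, U=2, W=2, Y=1, Z=2, X=0) weight 1/1152
  (V=0, U=2, W=2, Y=1, Z=2, X=1) weight 1/1152
  (V=1, U=2, W=0, Y=0, Z=1, X=0) weight 1/1152
  (V=2, U=2, W=0, Y=1, Z=0, X=0) weight 1/2880
  … 86 more
Group by Z:
  weight(Z=0) = 1/48
  weight(Z=1) = 1/16
  weight(Z=2) = 1/24
Total weight = 1/48 + 1/16 + 1/24 = 1/8
P(Z=0 | obs) = 1/48 / 1/8 = 1/6
P(Z=1 | obs) = 1/16 / 1/8 = 1/2
P(Z=2 | obs) = 1/24 / 1/8 = 1/3

P(Z = 0 | obs) = 1/6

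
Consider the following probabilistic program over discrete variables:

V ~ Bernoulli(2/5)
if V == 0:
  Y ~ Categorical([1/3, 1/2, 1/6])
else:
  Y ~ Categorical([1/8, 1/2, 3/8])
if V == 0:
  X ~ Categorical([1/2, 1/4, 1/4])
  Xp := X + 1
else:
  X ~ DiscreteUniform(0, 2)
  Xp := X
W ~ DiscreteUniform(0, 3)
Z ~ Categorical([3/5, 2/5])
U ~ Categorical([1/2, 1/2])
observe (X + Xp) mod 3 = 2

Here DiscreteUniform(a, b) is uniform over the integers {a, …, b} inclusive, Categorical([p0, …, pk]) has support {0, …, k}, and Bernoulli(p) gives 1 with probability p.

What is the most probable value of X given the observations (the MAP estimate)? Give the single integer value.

Enumerate traces; 96 have nonzero weight after conditioning:
  (V=0, Y=0, X=2, W=0, Z=0, U=0) weight 3/800
  (V=0, Y=0, X=2, W=0, Z=0, U=1) weight 3/800
  (V=0, Y=0, X=2, W=0, Z=1, U=0) weight 1/400
  (V=0, Y=0, X=2, W=0, Z=1, U=1) weight 1/400
  (V=0, Y=0, X=2, W=1, Z=0, U=0) weight 3/800
  (V=0, Y=0, X=2, W=1, Z=0, U=1) weight 3/800
  (V=0, Y=0, X=2, W=1, Z=1, U=0) weight 1/400
  (V=0, Y=0, X=2, W=1, Z=1, U=1) weight 1/400
  (V=1, Y=0, X=1, W=0, Z=0, U=0) weight 1/800
  … 87 more
Group by X:
  weight(X=1) = 2/15
  weight(X=2) = 3/20
Total weight = 2/15 + 3/20 = 17/60
P(X=1 | obs) = 2/15 / 17/60 = 8/17
P(X=2 | obs) = 3/20 / 17/60 = 9/17
argmax = 2

argmax_v P(X = v | obs) = 2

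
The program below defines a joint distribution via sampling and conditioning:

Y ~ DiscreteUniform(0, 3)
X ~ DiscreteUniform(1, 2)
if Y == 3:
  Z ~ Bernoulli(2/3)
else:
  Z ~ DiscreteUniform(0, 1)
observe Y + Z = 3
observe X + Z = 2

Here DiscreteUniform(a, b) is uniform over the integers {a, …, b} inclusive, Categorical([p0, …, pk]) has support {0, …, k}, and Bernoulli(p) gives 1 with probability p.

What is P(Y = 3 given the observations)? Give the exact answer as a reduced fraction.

P(Y = 3 | obs) = 2/5

Enumerate traces; 2 have nonzero weight after conditioning:
  (Y=2, X=1, Z=1) weight 1/16
  (Y=3, X=2, Z=0) weight 1/24
Group by Y:
  weight(Y=2) = 1/16
  weight(Y=3) = 1/24
Total weight = 1/16 + 1/24 = 5/48
P(Y=2 | obs) = 1/16 / 5/48 = 3/5
P(Y=3 | obs) = 1/24 / 5/48 = 2/5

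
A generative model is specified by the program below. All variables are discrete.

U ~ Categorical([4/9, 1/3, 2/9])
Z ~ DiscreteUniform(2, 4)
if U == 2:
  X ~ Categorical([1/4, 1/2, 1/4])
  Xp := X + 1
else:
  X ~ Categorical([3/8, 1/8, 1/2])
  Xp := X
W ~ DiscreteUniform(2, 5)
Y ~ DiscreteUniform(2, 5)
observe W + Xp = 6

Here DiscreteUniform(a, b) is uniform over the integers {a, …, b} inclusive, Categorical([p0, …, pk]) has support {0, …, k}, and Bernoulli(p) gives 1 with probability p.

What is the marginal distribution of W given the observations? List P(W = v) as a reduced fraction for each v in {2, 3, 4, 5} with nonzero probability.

Enumerate traces; 84 have nonzero weight after conditioning:
  (U=0, Z=2, X=1, W=5, Y=2) weight 1/864
  (U=0, Z=2, X=1, W=5, Y=3) weight 1/864
  (U=0, Z=2, X=1, W=5, Y=4) weight 1/864
  (U=0, Z=2, X=1, W=5, Y=5) weight 1/864
  (U=0, Z=2, X=2, W=4, Y=2) weight 1/216
  (U=0, Z=2, X=2, W=4, Y=3) weight 1/216
  (U=0, Z=2, X=2, W=4, Y=4) weight 1/216
  (U=0, Z=2, X=2, W=4, Y=5) weight 1/216
  (U=2, Z=2, X=2, W=3, Y=2) weight 1/864
  … 75 more
Group by W:
  weight(W=3) = 1/72
  weight(W=4) = 1/8
  weight(W=5) = 11/288
Total weight = 1/72 + 1/8 + 11/288 = 17/96
P(W=3 | obs) = 1/72 / 17/96 = 4/51
P(W=4 | obs) = 1/8 / 17/96 = 12/17
P(W=5 | obs) = 11/288 / 17/96 = 11/51

P(W=3) = 4/51, P(W=4) = 12/17, P(W=5) = 11/51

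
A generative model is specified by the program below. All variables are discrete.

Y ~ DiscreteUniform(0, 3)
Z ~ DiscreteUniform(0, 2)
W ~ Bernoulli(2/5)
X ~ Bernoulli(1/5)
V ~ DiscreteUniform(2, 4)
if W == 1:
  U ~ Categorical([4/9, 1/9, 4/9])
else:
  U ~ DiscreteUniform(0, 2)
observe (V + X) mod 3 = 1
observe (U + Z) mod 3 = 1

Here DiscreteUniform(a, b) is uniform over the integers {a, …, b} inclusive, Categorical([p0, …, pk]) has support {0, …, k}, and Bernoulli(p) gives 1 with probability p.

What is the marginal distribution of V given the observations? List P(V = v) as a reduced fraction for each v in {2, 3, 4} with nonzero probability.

P(V=3) = 1/5, P(V=4) = 4/5

Enumerate traces; 48 have nonzero weight after conditioning:
  (Y=0, Z=0, W=0, X=0, V=4, U=1) weight 1/225
  (Y=0, Z=0, W=0, X=1, V=3, U=1) weight 1/900
  (Y=0, Z=0, W=1, X=0, V=4, U=1) weight 2/2025
  (Y=0, Z=0, W=1, X=1, V=3, U=1) weight 1/4050
  (Y=0, Z=1, W=0, X=0, V=4, U=0) weight 1/225
  (Y=0, Z=1, W=0, X=1, V=3, U=0) weight 1/900
  (Y=0, Z=1, W=1, X=0, V=4, U=0) weight 8/2025
  (Y=0, Z=1, W=1, X=1, V=3, U=0) weight 2/2025
  … 40 more
Group by V:
  weight(V=3) = 1/45
  weight(V=4) = 4/45
Total weight = 1/45 + 4/45 = 1/9
P(V=3 | obs) = 1/45 / 1/9 = 1/5
P(V=4 | obs) = 4/45 / 1/9 = 4/5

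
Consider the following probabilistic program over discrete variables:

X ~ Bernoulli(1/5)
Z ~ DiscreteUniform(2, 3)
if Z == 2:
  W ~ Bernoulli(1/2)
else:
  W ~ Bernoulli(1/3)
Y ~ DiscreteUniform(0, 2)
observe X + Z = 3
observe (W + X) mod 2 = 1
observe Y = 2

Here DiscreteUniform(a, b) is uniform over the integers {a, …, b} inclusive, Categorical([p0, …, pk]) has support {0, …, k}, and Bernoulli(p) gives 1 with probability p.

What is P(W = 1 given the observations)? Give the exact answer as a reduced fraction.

Enumerate traces; 2 have nonzero weight after conditioning:
  (X=0, Z=3, W=1, Y=2) weight 2/45
  (X=1, Z=2, W=0, Y=2) weight 1/60
Group by W:
  weight(W=0) = 1/60
  weight(W=1) = 2/45
Total weight = 1/60 + 2/45 = 11/180
P(W=0 | obs) = 1/60 / 11/180 = 3/11
P(W=1 | obs) = 2/45 / 11/180 = 8/11

P(W = 1 | obs) = 8/11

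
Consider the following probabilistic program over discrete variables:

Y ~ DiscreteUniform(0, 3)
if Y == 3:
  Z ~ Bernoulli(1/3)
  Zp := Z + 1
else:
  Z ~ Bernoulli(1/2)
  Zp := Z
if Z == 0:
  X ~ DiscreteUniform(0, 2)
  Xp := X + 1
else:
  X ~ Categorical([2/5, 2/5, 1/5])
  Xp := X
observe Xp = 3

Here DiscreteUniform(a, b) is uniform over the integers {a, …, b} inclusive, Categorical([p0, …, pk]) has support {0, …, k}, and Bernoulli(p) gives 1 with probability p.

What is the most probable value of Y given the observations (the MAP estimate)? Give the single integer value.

Enumerate traces; 4 have nonzero weight after conditioning:
  (Y=0, Z=0, X=2) weight 1/24
  (Y=1, Z=0, X=2) weight 1/24
  (Y=2, Z=0, X=2) weight 1/24
  (Y=3, Z=0, X=2) weight 1/18
Group by Y:
  weight(Y=0) = 1/24
  weight(Y=1) = 1/24
  weight(Y=2) = 1/24
  weight(Y=3) = 1/18
Total weight = 1/24 + 1/24 + 1/24 + 1/18 = 13/72
P(Y=0 | obs) = 1/24 / 13/72 = 3/13
P(Y=1 | obs) = 1/24 / 13/72 = 3/13
P(Y=2 | obs) = 1/24 / 13/72 = 3/13
P(Y=3 | obs) = 1/18 / 13/72 = 4/13
argmax = 3

argmax_v P(Y = v | obs) = 3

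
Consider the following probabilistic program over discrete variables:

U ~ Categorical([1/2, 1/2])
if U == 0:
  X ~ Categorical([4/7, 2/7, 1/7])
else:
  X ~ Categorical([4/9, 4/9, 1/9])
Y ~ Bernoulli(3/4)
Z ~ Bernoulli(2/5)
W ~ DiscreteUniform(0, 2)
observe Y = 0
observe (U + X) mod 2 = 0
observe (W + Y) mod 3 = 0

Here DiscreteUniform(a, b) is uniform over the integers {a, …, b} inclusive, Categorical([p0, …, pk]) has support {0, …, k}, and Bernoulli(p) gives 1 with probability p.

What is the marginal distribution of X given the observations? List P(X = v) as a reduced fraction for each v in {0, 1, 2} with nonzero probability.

P(X=0) = 36/73, P(X=1) = 28/73, P(X=2) = 9/73

Enumerate traces; 6 have nonzero weight after conditioning:
  (U=0, X=0, Y=0, Z=0, W=0) weight 1/70
  (U=0, X=0, Y=0, Z=1, W=0) weight 1/105
  (U=0, X=2, Y=0, Z=0, W=0) weight 1/280
  (U=0, X=2, Y=0, Z=1, W=0) weight 1/420
  (U=1, X=1, Y=0, Z=0, W=0) weight 1/90
  (U=1, X=1, Y=0, Z=1, W=0) weight 1/135
Group by X:
  weight(X=0) = 1/42
  weight(X=1) = 1/54
  weight(X=2) = 1/168
Total weight = 1/42 + 1/54 + 1/168 = 73/1512
P(X=0 | obs) = 1/42 / 73/1512 = 36/73
P(X=1 | obs) = 1/54 / 73/1512 = 28/73
P(X=2 | obs) = 1/168 / 73/1512 = 9/73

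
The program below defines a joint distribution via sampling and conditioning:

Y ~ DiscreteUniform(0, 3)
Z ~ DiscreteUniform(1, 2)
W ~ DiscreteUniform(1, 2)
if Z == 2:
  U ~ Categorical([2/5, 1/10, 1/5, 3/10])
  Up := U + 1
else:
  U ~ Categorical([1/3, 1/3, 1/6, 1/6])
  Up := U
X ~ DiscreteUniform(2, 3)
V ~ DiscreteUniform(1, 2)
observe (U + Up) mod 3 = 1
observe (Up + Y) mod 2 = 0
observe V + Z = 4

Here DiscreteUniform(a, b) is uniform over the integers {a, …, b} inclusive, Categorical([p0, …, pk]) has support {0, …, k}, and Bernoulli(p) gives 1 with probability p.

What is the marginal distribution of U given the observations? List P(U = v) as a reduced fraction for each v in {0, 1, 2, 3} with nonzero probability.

Enumerate traces; 16 have nonzero weight after conditioning:
  (Y=0, Z=2, W=1, U=3, X=2, V=2) weight 3/640
  (Y=0, Z=2, W=1, U=3, X=3, V=2) weight 3/640
  (Y=0, Z=2, W=2, U=3, X=2, V=2) weight 3/640
  (Y=0, Z=2, W=2, U=3, X=3, V=2) weight 3/640
  (Y=1, Z=2, W=1, U=0, X=2, V=2) weight 1/160
  (Y=1, Z=2, W=1, U=0, X=3, V=2) weight 1/160
  (Y=1, Z=2, W=2, U=0, X=2, V=2) weight 1/160
  (Y=1, Z=2, W=2, U=0, X=3, V=2) weight 1/160
  … 8 more
Group by U:
  weight(U=0) = 1/20
  weight(U=3) = 3/80
Total weight = 1/20 + 3/80 = 7/80
P(U=0 | obs) = 1/20 / 7/80 = 4/7
P(U=3 | obs) = 3/80 / 7/80 = 3/7

P(U=0) = 4/7, P(U=3) = 3/7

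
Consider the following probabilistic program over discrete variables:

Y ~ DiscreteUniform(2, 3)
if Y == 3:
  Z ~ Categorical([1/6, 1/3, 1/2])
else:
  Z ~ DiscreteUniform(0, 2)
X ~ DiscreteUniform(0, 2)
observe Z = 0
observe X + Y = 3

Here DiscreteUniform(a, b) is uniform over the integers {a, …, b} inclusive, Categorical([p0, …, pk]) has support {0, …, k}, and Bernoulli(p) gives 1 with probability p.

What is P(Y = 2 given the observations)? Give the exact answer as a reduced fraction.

Enumerate traces; 2 have nonzero weight after conditioning:
  (Y=2, Z=0, X=1) weight 1/18
  (Y=3, Z=0, X=0) weight 1/36
Group by Y:
  weight(Y=2) = 1/18
  weight(Y=3) = 1/36
Total weight = 1/18 + 1/36 = 1/12
P(Y=2 | obs) = 1/18 / 1/12 = 2/3
P(Y=3 | obs) = 1/36 / 1/12 = 1/3

P(Y = 2 | obs) = 2/3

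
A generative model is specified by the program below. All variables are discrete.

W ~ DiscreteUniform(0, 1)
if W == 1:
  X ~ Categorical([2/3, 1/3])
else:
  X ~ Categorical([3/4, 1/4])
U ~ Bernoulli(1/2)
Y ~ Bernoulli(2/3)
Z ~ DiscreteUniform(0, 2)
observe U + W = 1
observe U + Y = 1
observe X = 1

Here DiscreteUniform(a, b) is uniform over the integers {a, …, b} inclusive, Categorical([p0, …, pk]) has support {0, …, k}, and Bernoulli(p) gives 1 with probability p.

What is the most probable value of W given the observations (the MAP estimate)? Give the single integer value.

argmax_v P(W = v | obs) = 1

Enumerate traces; 6 have nonzero weight after conditioning:
  (W=0, X=1, U=1, Y=0, Z=0) weight 1/144
  (W=0, X=1, U=1, Y=0, Z=1) weight 1/144
  (W=0, X=1, U=1, Y=0, Z=2) weight 1/144
  (W=1, X=1, U=0, Y=1, Z=0) weight 1/54
  (W=1, X=1, U=0, Y=1, Z=1) weight 1/54
  (W=1, X=1, U=0, Y=1, Z=2) weight 1/54
Group by W:
  weight(W=0) = 1/48
  weight(W=1) = 1/18
Total weight = 1/48 + 1/18 = 11/144
P(W=0 | obs) = 1/48 / 11/144 = 3/11
P(W=1 | obs) = 1/18 / 11/144 = 8/11
argmax = 1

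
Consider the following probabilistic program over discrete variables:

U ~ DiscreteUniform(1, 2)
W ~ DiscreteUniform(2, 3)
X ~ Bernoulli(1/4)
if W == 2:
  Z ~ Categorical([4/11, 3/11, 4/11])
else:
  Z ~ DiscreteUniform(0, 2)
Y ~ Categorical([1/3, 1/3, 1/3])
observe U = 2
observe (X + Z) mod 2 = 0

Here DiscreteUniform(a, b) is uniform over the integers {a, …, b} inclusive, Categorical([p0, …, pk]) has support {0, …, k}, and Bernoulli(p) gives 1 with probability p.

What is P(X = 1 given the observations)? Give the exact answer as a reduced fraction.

Enumerate traces; 18 have nonzero weight after conditioning:
  (U=2, W=2, X=0, Z=0, Y=0) weight 1/44
  (U=2, W=2, X=0, Z=0, Y=1) weight 1/44
  (U=2, W=2, X=0, Z=0, Y=2) weight 1/44
  (U=2, W=2, X=0, Z=2, Y=0) weight 1/44
  (U=2, W=2, X=0, Z=2, Y=1) weight 1/44
  (U=2, W=2, X=0, Z=2, Y=2) weight 1/44
  (U=2, W=2, X=1, Z=1, Y=0) weight 1/176
  (U=2, W=2, X=1, Z=1, Y=1) weight 1/176
  … 10 more
Group by X:
  weight(X=0) = 23/88
  weight(X=1) = 5/132
Total weight = 23/88 + 5/132 = 79/264
P(X=0 | obs) = 23/88 / 79/264 = 69/79
P(X=1 | obs) = 5/132 / 79/264 = 10/79

P(X = 1 | obs) = 10/79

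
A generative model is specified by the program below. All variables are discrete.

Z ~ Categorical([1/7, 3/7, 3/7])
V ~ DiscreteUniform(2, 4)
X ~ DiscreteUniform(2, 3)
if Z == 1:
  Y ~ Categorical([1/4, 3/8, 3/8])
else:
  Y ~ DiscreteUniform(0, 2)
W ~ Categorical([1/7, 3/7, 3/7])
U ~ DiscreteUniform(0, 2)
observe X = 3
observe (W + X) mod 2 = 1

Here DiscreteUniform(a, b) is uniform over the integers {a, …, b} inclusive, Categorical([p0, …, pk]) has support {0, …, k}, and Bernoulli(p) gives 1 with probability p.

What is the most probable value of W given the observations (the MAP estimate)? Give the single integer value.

argmax_v P(W = v | obs) = 2

Enumerate traces; 162 have nonzero weight after conditioning:
  (Z=0, V=2, X=3, Y=0, W=0, U=0) weight 1/2646
  (Z=0, V=2, X=3, Y=0, W=0, U=1) weight 1/2646
  (Z=0, V=2, X=3, Y=0, W=0, U=2) weight 1/2646
  (Z=0, V=2, X=3, Y=0, W=2, U=0) weight 1/882
  (Z=0, V=2, X=3, Y=0, W=2, U=1) weight 1/882
  (Z=0, V=2, X=3, Y=0, W=2, U=2) weight 1/882
  (Z=0, V=2, X=3, Y=1, W=0, U=0) weight 1/2646
  (Z=0, V=2, X=3, Y=1, W=0, U=1) weight 1/2646
  … 154 more
Group by W:
  weight(W=0) = 1/14
  weight(W=2) = 3/14
Total weight = 1/14 + 3/14 = 2/7
P(W=0 | obs) = 1/14 / 2/7 = 1/4
P(W=2 | obs) = 3/14 / 2/7 = 3/4
argmax = 2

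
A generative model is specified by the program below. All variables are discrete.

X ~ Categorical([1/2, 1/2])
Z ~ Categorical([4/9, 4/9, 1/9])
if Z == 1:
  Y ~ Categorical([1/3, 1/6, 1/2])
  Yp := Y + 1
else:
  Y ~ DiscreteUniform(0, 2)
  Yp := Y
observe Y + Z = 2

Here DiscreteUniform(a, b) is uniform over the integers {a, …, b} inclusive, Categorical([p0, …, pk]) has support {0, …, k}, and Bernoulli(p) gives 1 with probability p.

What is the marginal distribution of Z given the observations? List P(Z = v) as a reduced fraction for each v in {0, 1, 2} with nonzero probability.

P(Z=0) = 4/7, P(Z=1) = 2/7, P(Z=2) = 1/7

Enumerate traces; 6 have nonzero weight after conditioning:
  (X=0, Z=0, Y=2) weight 2/27
  (X=0, Z=1, Y=1) weight 1/27
  (X=0, Z=2, Y=0) weight 1/54
  (X=1, Z=0, Y=2) weight 2/27
  (X=1, Z=1, Y=1) weight 1/27
  (X=1, Z=2, Y=0) weight 1/54
Group by Z:
  weight(Z=0) = 4/27
  weight(Z=1) = 2/27
  weight(Z=2) = 1/27
Total weight = 4/27 + 2/27 + 1/27 = 7/27
P(Z=0 | obs) = 4/27 / 7/27 = 4/7
P(Z=1 | obs) = 2/27 / 7/27 = 2/7
P(Z=2 | obs) = 1/27 / 7/27 = 1/7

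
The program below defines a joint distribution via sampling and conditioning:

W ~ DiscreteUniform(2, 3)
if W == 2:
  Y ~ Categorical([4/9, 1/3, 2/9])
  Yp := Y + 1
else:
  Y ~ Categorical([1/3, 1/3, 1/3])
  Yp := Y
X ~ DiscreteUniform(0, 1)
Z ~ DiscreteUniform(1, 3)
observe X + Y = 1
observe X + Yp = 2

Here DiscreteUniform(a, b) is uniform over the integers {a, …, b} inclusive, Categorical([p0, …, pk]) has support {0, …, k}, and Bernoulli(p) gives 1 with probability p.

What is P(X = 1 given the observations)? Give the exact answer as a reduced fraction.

Enumerate traces; 6 have nonzero weight after conditioning:
  (W=2, Y=0, X=1, Z=1) weight 1/27
  (W=2, Y=0, X=1, Z=2) weight 1/27
  (W=2, Y=0, X=1, Z=3) weight 1/27
  (W=2, Y=1, X=0, Z=1) weight 1/36
  (W=2, Y=1, X=0, Z=2) weight 1/36
  (W=2, Y=1, X=0, Z=3) weight 1/36
Group by X:
  weight(X=0) = 1/12
  weight(X=1) = 1/9
Total weight = 1/12 + 1/9 = 7/36
P(X=0 | obs) = 1/12 / 7/36 = 3/7
P(X=1 | obs) = 1/9 / 7/36 = 4/7

P(X = 1 | obs) = 4/7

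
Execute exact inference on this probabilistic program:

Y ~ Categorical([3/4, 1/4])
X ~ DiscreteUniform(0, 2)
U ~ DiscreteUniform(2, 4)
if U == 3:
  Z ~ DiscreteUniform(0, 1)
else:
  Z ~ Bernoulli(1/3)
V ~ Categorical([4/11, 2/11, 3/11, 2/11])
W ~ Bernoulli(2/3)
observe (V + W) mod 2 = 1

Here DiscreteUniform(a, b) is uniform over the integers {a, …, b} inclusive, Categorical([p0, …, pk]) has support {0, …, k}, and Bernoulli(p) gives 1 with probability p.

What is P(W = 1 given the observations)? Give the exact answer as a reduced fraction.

P(W = 1 | obs) = 7/9

Enumerate traces; 144 have nonzero weight after conditioning:
  (Y=0, X=0, U=2, Z=0, V=0, W=1) weight 4/297
  (Y=0, X=0, U=2, Z=0, V=1, W=0) weight 1/297
  (Y=0, X=0, U=2, Z=0, V=2, W=1) weight 1/99
  (Y=0, X=0, U=2, Z=0, V=3, W=0) weight 1/297
  (Y=0, X=0, U=2, Z=1, V=0, W=1) weight 2/297
  (Y=0, X=0, U=2, Z=1, V=1, W=0) weight 1/594
  (Y=0, X=0, U=2, Z=1, V=2, W=1) weight 1/198
  (Y=0, X=0, U=2, Z=1, V=3, W=0) weight 1/594
  … 136 more
Group by W:
  weight(W=0) = 4/33
  weight(W=1) = 14/33
Total weight = 4/33 + 14/33 = 6/11
P(W=0 | obs) = 4/33 / 6/11 = 2/9
P(W=1 | obs) = 14/33 / 6/11 = 7/9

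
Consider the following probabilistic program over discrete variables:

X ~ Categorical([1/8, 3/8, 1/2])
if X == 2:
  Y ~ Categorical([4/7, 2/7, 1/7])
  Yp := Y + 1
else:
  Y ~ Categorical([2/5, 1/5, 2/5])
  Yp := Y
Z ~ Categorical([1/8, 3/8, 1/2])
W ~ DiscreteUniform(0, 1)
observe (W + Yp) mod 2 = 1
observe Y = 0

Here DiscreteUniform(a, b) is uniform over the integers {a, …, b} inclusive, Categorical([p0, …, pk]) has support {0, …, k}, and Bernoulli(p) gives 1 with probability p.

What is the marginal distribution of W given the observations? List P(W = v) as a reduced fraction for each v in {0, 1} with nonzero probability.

Enumerate traces; 9 have nonzero weight after conditioning:
  (X=0, Y=0, Z=0, W=1) weight 1/320
  (X=0, Y=0, Z=1, W=1) weight 3/320
  (X=0, Y=0, Z=2, W=1) weight 1/80
  (X=1, Y=0, Z=0, W=1) weight 3/320
  (X=1, Y=0, Z=1, W=1) weight 9/320
  (X=1, Y=0, Z=2, W=1) weight 3/80
  (X=2, Y=0, Z=0, W=0) weight 1/56
  (X=2, Y=0, Z=1, W=0) weight 3/56
  … 1 more
Group by W:
  weight(W=0) = 1/7
  weight(W=1) = 1/10
Total weight = 1/7 + 1/10 = 17/70
P(W=0 | obs) = 1/7 / 17/70 = 10/17
P(W=1 | obs) = 1/10 / 17/70 = 7/17

P(W=0) = 10/17, P(W=1) = 7/17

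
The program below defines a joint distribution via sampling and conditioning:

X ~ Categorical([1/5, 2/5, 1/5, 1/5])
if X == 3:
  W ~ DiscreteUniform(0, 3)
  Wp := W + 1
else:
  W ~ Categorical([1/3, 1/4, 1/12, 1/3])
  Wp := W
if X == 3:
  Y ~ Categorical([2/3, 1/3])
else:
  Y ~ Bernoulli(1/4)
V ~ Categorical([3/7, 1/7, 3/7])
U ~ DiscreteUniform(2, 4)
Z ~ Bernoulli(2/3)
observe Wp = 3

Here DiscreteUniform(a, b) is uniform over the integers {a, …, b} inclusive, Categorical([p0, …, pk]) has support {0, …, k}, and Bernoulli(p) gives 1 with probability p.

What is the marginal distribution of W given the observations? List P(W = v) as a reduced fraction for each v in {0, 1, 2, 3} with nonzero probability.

P(W=2) = 3/19, P(W=3) = 16/19

Enumerate traces; 144 have nonzero weight after conditioning:
  (X=0, W=3, Y=0, V=0, U=2, Z=0) weight 1/420
  (X=0, W=3, Y=0, V=0, U=2, Z=1) weight 1/210
  (X=0, W=3, Y=0, V=0, U=3, Z=0) weight 1/420
  (X=0, W=3, Y=0, V=0, U=3, Z=1) weight 1/210
  (X=0, W=3, Y=0, V=0, U=4, Z=0) weight 1/420
  (X=0, W=3, Y=0, V=0, U=4, Z=1) weight 1/210
  (X=0, W=3, Y=0, V=1, U=2, Z=0) weight 1/1260
  (X=0, W=3, Y=0, V=1, U=2, Z=1) weight 1/630
  (X=3, W=2, Y=0, V=0, U=2, Z=0) weight 1/630
  … 135 more
Group by W:
  weight(W=2) = 1/20
  weight(W=3) = 4/15
Total weight = 1/20 + 4/15 = 19/60
P(W=2 | obs) = 1/20 / 19/60 = 3/19
P(W=3 | obs) = 4/15 / 19/60 = 16/19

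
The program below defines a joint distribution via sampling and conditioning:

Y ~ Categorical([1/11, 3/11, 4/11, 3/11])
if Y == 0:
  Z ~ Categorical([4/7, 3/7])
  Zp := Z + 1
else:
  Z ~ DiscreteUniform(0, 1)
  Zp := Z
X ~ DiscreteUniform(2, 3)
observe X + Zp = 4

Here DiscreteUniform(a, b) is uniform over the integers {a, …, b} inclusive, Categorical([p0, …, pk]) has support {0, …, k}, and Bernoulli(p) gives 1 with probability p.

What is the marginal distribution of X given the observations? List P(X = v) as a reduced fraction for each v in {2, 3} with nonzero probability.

Enumerate traces; 5 have nonzero weight after conditioning:
  (Y=0, Z=0, X=3) weight 2/77
  (Y=0, Z=1, X=2) weight 3/154
  (Y=1, Z=1, X=3) weight 3/44
  (Y=2, Z=1, X=3) weight 1/11
  (Y=3, Z=1, X=3) weight 3/44
Group by X:
  weight(X=2) = 3/154
  weight(X=3) = 39/154
Total weight = 3/154 + 39/154 = 3/11
P(X=2 | obs) = 3/154 / 3/11 = 1/14
P(X=3 | obs) = 39/154 / 3/11 = 13/14

P(X=2) = 1/14, P(X=3) = 13/14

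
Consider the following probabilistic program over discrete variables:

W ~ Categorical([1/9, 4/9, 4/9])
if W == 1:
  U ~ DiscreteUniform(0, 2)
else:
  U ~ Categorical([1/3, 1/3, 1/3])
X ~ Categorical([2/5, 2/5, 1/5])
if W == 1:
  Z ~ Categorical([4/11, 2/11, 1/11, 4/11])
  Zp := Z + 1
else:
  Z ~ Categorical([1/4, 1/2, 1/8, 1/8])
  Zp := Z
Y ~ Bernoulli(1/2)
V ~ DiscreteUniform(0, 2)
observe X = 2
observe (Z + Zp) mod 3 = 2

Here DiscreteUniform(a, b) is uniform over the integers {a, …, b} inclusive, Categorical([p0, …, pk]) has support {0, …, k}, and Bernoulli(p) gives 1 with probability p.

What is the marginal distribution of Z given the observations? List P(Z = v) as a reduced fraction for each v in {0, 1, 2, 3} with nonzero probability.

P(Z=1) = 55/63, P(Z=2) = 8/63

Enumerate traces; 54 have nonzero weight after conditioning:
  (W=0, U=0, X=2, Z=1, Y=0, V=0) weight 1/1620
  (W=0, U=0, X=2, Z=1, Y=0, V=1) weight 1/1620
  (W=0, U=0, X=2, Z=1, Y=0, V=2) weight 1/1620
  (W=0, U=0, X=2, Z=1, Y=1, V=0) weight 1/1620
  (W=0, U=0, X=2, Z=1, Y=1, V=1) weight 1/1620
  (W=0, U=0, X=2, Z=1, Y=1, V=2) weight 1/1620
  (W=0, U=1, X=2, Z=1, Y=0, V=0) weight 1/1620
  (W=0, U=1, X=2, Z=1, Y=0, V=1) weight 1/1620
  (W=1, U=0, X=2, Z=2, Y=0, V=0) weight 2/4455
  … 45 more
Group by Z:
  weight(Z=1) = 1/18
  weight(Z=2) = 4/495
Total weight = 1/18 + 4/495 = 7/110
P(Z=1 | obs) = 1/18 / 7/110 = 55/63
P(Z=2 | obs) = 4/495 / 7/110 = 8/63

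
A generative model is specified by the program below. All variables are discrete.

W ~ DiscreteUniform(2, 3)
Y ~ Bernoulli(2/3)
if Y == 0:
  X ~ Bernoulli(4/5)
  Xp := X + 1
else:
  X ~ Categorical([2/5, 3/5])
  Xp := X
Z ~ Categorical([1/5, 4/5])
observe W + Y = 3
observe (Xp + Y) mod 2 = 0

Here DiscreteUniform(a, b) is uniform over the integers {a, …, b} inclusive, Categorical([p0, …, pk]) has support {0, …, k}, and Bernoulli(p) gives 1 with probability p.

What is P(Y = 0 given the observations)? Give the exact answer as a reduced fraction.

P(Y = 0 | obs) = 2/5

Enumerate traces; 4 have nonzero weight after conditioning:
  (W=2, Y=1, X=1, Z=0) weight 1/25
  (W=2, Y=1, X=1, Z=1) weight 4/25
  (W=3, Y=0, X=1, Z=0) weight 2/75
  (W=3, Y=0, X=1, Z=1) weight 8/75
Group by Y:
  weight(Y=0) = 2/15
  weight(Y=1) = 1/5
Total weight = 2/15 + 1/5 = 1/3
P(Y=0 | obs) = 2/15 / 1/3 = 2/5
P(Y=1 | obs) = 1/5 / 1/3 = 3/5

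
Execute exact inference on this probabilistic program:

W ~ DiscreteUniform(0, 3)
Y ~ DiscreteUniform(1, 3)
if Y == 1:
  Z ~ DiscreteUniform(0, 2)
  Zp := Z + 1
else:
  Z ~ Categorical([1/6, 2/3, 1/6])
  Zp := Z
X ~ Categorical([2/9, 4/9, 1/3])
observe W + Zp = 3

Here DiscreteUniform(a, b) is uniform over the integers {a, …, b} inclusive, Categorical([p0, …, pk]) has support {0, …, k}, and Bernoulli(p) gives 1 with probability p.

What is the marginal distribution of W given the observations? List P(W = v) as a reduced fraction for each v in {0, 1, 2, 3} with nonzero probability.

Enumerate traces; 27 have nonzero weight after conditioning:
  (W=0, Y=1, Z=2, X=0) weight 1/162
  (W=0, Y=1, Z=2, X=1) weight 1/81
  (W=0, Y=1, Z=2, X=2) weight 1/108
  (W=1, Y=1, Z=1, X=0) weight 1/162
  (W=1, Y=1, Z=1, X=1) weight 1/81
  (W=1, Y=1, Z=1, X=2) weight 1/108
  (W=1, Y=2, Z=2, X=0) weight 1/324
  (W=1, Y=2, Z=2, X=1) weight 1/162
  (W=2, Y=1, Z=0, X=0) weight 1/162
  (W=3, Y=2, Z=0, X=0) weight 1/324
  … 17 more
Group by W:
  weight(W=0) = 1/36
  weight(W=1) = 1/18
  weight(W=2) = 5/36
  weight(W=3) = 1/36
Total weight = 1/36 + 1/18 + 5/36 + 1/36 = 1/4
P(W=0 | obs) = 1/36 / 1/4 = 1/9
P(W=1 | obs) = 1/18 / 1/4 = 2/9
P(W=2 | obs) = 5/36 / 1/4 = 5/9
P(W=3 | obs) = 1/36 / 1/4 = 1/9

P(W=0) = 1/9, P(W=1) = 2/9, P(W=2) = 5/9, P(W=3) = 1/9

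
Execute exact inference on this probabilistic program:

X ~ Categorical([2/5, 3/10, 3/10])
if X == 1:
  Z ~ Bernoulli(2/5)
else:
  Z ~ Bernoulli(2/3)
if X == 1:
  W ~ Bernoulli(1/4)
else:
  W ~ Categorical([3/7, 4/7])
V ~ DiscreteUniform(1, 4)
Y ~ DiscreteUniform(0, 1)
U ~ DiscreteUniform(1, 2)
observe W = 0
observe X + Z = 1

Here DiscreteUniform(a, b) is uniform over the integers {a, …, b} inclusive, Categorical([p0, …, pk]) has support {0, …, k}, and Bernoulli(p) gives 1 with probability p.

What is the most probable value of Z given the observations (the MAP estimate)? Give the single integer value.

Enumerate traces; 32 have nonzero weight after conditioning:
  (X=0, Z=1, W=0, V=1, Y=0, U=1) weight 1/140
  (X=0, Z=1, W=0, V=1, Y=0, U=2) weight 1/140
  (X=0, Z=1, W=0, V=1, Y=1, U=1) weight 1/140
  (X=0, Z=1, W=0, V=1, Y=1, U=2) weight 1/140
  (X=0, Z=1, W=0, V=2, Y=0, U=1) weight 1/140
  (X=0, Z=1, W=0, V=2, Y=0, U=2) weight 1/140
  (X=0, Z=1, W=0, V=2, Y=1, U=1) weight 1/140
  (X=0, Z=1, W=0, V=2, Y=1, U=2) weight 1/140
  (X=1, Z=0, W=0, V=1, Y=0, U=1) weight 27/3200
  … 23 more
Group by Z:
  weight(Z=0) = 27/200
  weight(Z=1) = 4/35
Total weight = 27/200 + 4/35 = 349/1400
P(Z=0 | obs) = 27/200 / 349/1400 = 189/349
P(Z=1 | obs) = 4/35 / 349/1400 = 160/349
argmax = 0

argmax_v P(Z = v | obs) = 0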